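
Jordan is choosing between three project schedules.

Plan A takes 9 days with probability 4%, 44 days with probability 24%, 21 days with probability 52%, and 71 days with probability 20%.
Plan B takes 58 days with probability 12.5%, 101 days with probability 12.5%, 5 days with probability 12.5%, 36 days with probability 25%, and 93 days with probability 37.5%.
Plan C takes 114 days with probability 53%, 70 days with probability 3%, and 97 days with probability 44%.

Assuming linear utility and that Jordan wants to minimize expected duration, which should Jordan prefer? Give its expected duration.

Plan A (36.04 days)

Plan A = 0.04 × 9 + 0.24 × 44 + 0.52 × 21 + 0.2 × 71 = 0.36 + 10.56 + 10.92 + 14.2 = 36.04
Plan B = 0.125 × 58 + 0.125 × 101 + 0.125 × 5 + 0.25 × 36 + 0.375 × 93 = 7.25 + 12.625 + 0.625 + 9 + 34.875 = 64.375
Plan C = 0.53 × 114 + 0.03 × 70 + 0.44 × 97 = 60.42 + 2.1 + 42.68 = 105.2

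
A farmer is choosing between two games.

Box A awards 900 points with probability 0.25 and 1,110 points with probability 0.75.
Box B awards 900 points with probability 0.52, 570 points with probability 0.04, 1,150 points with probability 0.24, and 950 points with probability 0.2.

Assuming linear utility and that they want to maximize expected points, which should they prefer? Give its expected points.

Box A = 0.25 × 900 + 0.75 × 1110 = 225 + 832.5 = 1057.5
Box B = 0.52 × 900 + 0.04 × 570 + 0.24 × 1150 + 0.2 × 950 = 468 + 22.8 + 276 + 190 = 956.8

Box A (1057.5 points)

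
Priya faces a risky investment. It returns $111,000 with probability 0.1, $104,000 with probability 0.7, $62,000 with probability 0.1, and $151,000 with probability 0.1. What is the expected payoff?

$105,200

EV = 0.1 × 111000 + 0.7 × 104000 + 0.1 × 62000 + 0.1 × 151000 = 11100 + 72800 + 6200 + 15100 = 105200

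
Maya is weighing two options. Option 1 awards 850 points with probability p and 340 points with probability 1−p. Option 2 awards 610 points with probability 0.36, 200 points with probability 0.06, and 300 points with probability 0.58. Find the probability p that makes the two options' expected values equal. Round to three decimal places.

p = 0.129

EV(Option 2) = 0.36 × 610 + 0.06 × 200 + 0.58 × 300 = 219.6 + 12 + 174 = 405.6
p·850 + (1−p)·340 = 405.6
510p + 340 = 405.6
p = (405.6 − 340) / 510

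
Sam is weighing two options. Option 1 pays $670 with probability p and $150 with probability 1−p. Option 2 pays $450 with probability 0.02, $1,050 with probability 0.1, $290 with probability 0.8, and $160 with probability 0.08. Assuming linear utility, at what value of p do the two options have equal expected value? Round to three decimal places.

p = 0.402

EV(Option 2) = 0.02 × 450 + 0.1 × 1050 + 0.8 × 290 + 0.08 × 160 = 9 + 105 + 232 + 12.8 = 358.8
p·670 + (1−p)·150 = 358.8
520p + 150 = 358.8
p = (358.8 − 150) / 520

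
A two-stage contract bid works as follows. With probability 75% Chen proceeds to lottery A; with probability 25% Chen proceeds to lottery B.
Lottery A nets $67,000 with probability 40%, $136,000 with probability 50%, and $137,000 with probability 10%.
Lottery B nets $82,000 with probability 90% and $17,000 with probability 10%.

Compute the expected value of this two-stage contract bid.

$100,250

EV(A) = 0.4 × 67000 + 0.5 × 136000 + 0.1 × 137000 = 26800 + 68000 + 13700 = 108500
EV(B) = 0.9 × 82000 + 0.1 × 17000 = 73800 + 1700 = 75500
Overall = 0.75 × 108500 + 0.25 × 75500 = 81375 + 18875 = 100250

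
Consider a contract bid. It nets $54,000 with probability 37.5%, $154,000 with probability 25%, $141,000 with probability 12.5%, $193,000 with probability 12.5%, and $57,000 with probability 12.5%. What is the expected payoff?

$107,625

EV = 0.375 × 54000 + 0.25 × 154000 + 0.125 × 141000 + 0.125 × 193000 + 0.125 × 57000 = 20250 + 38500 + 17625 + 24125 + 7125 = 107625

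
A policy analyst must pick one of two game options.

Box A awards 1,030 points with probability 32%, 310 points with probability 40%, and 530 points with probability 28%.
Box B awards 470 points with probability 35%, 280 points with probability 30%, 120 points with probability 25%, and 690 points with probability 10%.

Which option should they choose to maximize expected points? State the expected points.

Box A = 0.32 × 1030 + 0.4 × 310 + 0.28 × 530 = 329.6 + 124 + 148.4 = 602
Box B = 0.35 × 470 + 0.3 × 280 + 0.25 × 120 + 0.1 × 690 = 164.5 + 84 + 30 + 69 = 347.5

Box A (602 points)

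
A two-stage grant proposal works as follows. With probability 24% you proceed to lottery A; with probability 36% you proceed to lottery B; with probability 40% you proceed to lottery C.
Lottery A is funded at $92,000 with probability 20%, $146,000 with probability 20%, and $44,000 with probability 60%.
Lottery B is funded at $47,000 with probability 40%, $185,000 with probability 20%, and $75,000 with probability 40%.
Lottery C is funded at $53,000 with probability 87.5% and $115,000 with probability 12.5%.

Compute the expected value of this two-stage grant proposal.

EV(A) = 0.2 × 92000 + 0.2 × 146000 + 0.6 × 44000 = 18400 + 29200 + 26400 = 74000
EV(B) = 0.4 × 47000 + 0.2 × 185000 + 0.4 × 75000 = 18800 + 37000 + 30000 = 85800
EV(C) = 0.875 × 53000 + 0.125 × 115000 = 46375 + 14375 = 60750
Overall = 0.24 × 74000 + 0.36 × 85800 + 0.4 × 60750 = 17760 + 30888 + 24300 = 72948

$72,948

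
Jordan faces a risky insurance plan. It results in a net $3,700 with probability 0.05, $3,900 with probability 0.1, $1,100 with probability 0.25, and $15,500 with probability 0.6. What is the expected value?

$10,150

EV = 0.05 × 3700 + 0.1 × 3900 + 0.25 × 1100 + 0.6 × 15500 = 185 + 390 + 275 + 9300 = 10150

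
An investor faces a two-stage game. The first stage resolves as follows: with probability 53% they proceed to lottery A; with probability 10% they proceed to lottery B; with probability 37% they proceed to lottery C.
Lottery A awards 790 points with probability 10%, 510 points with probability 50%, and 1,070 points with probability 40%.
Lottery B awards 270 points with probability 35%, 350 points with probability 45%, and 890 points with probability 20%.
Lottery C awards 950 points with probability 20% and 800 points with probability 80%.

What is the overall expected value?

EV(A) = 0.1 × 790 + 0.5 × 510 + 0.4 × 1070 = 79 + 255 + 428 = 762
EV(B) = 0.35 × 270 + 0.45 × 350 + 0.2 × 890 = 94.5 + 157.5 + 178 = 430
EV(C) = 0.2 × 950 + 0.8 × 800 = 190 + 640 = 830
Overall = 0.53 × 762 + 0.1 × 430 + 0.37 × 830 = 403.86 + 43 + 307.1 = 753.96

753.96 points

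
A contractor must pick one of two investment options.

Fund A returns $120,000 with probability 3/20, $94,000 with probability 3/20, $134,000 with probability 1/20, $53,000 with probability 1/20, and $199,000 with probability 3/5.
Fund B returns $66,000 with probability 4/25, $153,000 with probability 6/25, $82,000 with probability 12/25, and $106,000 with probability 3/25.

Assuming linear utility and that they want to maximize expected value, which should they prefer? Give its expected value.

Fund A = 3/20 × 120000 + 3/20 × 94000 + 1/20 × 134000 + 1/20 × 53000 + 3/5 × 199000 = 18000 + 14100 + 6700 + 2650 + 119400 = 160850
Fund B = 4/25 × 66000 + 6/25 × 153000 + 12/25 × 82000 + 3/25 × 106000 = 10560 + 36720 + 39360 + 12720 = 99360

Fund A ($160,850)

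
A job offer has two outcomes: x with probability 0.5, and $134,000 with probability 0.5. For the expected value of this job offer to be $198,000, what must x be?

x = $262,000

0.5·x + 0.5·134000 = 198000
0.5·x = 198000 − 67000 = 131000
x = 131000 / 0.5 = 262000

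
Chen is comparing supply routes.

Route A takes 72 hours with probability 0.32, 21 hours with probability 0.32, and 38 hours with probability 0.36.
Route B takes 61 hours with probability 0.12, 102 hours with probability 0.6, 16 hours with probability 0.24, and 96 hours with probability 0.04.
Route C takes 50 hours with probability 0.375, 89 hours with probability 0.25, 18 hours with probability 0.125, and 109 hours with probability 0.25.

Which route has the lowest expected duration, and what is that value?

Route A = 0.32 × 72 + 0.32 × 21 + 0.36 × 38 = 23.04 + 6.72 + 13.68 = 43.44
Route B = 0.12 × 61 + 0.6 × 102 + 0.24 × 16 + 0.04 × 96 = 7.32 + 61.2 + 3.84 + 3.84 = 76.2
Route C = 0.375 × 50 + 0.25 × 89 + 0.125 × 18 + 0.25 × 109 = 18.75 + 22.25 + 2.25 + 27.25 = 70.5

Route A (43.44 hours)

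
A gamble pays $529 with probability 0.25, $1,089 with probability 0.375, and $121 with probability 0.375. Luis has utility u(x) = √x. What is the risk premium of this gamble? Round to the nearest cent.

$90.94

E[u] = 0.25·√529 + 0.375·√1089 + 0.375·√121 = 0.25·23 + 0.375·33 + 0.375·11 = 22.25
CE = (22.25)² = 495.0625
Risk premium = EV − CE = 586 − 495.0625 = 90.9375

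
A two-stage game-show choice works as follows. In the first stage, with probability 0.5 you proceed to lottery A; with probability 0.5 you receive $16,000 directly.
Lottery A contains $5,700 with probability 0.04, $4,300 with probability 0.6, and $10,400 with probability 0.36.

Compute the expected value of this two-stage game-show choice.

$11,276

EV(A) = 0.04 × 5700 + 0.6 × 4300 + 0.36 × 10400 = 228 + 2580 + 3744 = 6552
Branch B: 16000 (certain)
Overall = 0.5 × 6552 + 0.5 × 16000 = 3276 + 8000 = 11276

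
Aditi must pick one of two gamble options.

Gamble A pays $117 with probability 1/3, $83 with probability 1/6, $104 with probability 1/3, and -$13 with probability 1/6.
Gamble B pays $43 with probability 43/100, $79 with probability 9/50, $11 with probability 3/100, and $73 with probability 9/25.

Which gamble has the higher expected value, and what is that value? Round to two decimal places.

Gamble A = 1/3 × 117 + 1/6 × 83 + 1/3 × 104 + 1/6 × (-13) = 39 + 13.8333 + 34.6667 − 2.1667 = 85.3333
Gamble B = 43/100 × 43 + 9/50 × 79 + 3/100 × 11 + 9/25 × 73 = 18.49 + 14.22 + 0.33 + 26.28 = 59.32

Gamble A ($85.33)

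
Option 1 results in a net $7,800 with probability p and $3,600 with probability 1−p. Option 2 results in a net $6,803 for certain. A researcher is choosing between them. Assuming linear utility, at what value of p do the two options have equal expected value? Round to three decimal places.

p = 0.763

p·7800 + (1−p)·3600 = 6803
4200p + 3600 = 6803
p = (6803 − 3600) / 4200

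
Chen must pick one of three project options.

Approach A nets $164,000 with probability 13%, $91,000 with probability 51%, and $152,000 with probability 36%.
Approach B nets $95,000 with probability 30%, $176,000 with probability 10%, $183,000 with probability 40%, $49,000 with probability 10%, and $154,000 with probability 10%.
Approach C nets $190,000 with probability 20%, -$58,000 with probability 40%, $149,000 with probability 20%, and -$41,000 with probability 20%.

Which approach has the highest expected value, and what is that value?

Approach A = 0.13 × 164000 + 0.51 × 91000 + 0.36 × 152000 = 21320 + 46410 + 54720 = 122450
Approach B = 0.3 × 95000 + 0.1 × 176000 + 0.4 × 183000 + 0.1 × 49000 + 0.1 × 154000 = 28500 + 17600 + 73200 + 4900 + 15400 = 139600
Approach C = 0.2 × 190000 + 0.4 × (-58000) + 0.2 × 149000 + 0.2 × (-41000) = 38000 − 23200 + 29800 − 8200 = 36400

Approach B ($139,600)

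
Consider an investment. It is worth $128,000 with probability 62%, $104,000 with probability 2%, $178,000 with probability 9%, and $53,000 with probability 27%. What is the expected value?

$111,770

EV = 0.62 × 128000 + 0.02 × 104000 + 0.09 × 178000 + 0.27 × 53000 = 79360 + 2080 + 16020 + 14310 = 111770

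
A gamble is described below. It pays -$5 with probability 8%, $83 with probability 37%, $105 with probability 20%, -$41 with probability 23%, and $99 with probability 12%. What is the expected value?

$53.76

EV = 0.08 × (-5) + 0.37 × 83 + 0.2 × 105 + 0.23 × (-41) + 0.12 × 99 = -0.4 + 30.71 + 21 − 9.43 + 11.88 = 53.76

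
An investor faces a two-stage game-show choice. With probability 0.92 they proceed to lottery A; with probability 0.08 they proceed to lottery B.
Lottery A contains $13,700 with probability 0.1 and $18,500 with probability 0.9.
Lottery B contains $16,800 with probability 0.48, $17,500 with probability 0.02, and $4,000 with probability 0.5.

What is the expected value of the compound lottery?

$17,411.52

EV(A) = 0.1 × 13700 + 0.9 × 18500 = 1370 + 16650 = 18020
EV(B) = 0.48 × 16800 + 0.02 × 17500 + 0.5 × 4000 = 8064 + 350 + 2000 = 10414
Overall = 0.92 × 18020 + 0.08 × 10414 = 16578.4 + 833.12 = 17411.52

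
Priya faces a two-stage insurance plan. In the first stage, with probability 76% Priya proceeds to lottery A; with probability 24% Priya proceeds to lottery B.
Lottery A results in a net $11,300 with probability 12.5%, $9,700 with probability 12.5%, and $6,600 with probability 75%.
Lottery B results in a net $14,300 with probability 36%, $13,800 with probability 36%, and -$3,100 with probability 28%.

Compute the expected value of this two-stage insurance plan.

$7,976.52

EV(A) = 0.125 × 11300 + 0.125 × 9700 + 0.75 × 6600 = 1412.5 + 1212.5 + 4950 = 7575
EV(B) = 0.36 × 14300 + 0.36 × 13800 + 0.28 × (-3100) = 5148 + 4968 − 868 = 9248
Overall = 0.76 × 7575 + 0.24 × 9248 = 5757 + 2219.52 = 7976.52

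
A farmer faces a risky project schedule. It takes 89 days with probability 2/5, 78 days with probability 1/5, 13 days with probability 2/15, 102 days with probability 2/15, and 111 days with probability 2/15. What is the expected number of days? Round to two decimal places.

81.33 days

EV = 2/5 × 89 + 1/5 × 78 + 2/15 × 13 + 2/15 × 102 + 2/15 × 111 = 35.6 + 15.6 + 1.7333 + 13.6 + 14.8 = 81.3333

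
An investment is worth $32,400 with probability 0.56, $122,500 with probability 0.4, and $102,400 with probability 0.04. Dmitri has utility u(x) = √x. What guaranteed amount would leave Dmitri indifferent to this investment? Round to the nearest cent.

E[u] = 0.56·√32400 + 0.4·√122500 + 0.04·√102400 = 0.56·180 + 0.4·350 + 0.04·320 = 253.6
CE = (253.6)² = 64312.96

$64,312.96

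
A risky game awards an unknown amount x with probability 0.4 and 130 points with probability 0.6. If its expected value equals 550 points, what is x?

0.4·x + 0.6·130 = 550
0.4·x = 550 − 78 = 472
x = 472 / 0.4 = 1180

x = 1,180 points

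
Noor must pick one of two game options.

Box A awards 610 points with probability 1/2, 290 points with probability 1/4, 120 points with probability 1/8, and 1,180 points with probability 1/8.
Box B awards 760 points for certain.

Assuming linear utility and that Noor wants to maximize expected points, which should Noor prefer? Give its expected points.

Box B (760 points)

Box A = 1/2 × 610 + 1/4 × 290 + 1/8 × 120 + 1/8 × 1180 = 305 + 72.5 + 15 + 147.5 = 540
Box B: 760 (certain)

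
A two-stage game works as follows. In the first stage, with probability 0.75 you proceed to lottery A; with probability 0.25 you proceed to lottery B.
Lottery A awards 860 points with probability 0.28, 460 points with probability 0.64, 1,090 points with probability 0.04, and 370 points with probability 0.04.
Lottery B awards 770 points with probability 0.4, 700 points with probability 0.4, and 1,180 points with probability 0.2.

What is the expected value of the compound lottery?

651.2 points

EV(A) = 0.28 × 860 + 0.64 × 460 + 0.04 × 1090 + 0.04 × 370 = 240.8 + 294.4 + 43.6 + 14.8 = 593.6
EV(B) = 0.4 × 770 + 0.4 × 700 + 0.2 × 1180 = 308 + 280 + 236 = 824
Overall = 0.75 × 593.6 + 0.25 × 824 = 445.2 + 206 = 651.2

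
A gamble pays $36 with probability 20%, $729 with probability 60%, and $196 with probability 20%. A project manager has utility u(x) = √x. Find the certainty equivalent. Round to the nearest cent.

E[u] = 0.2·√36 + 0.6·√729 + 0.2·√196 = 0.2·6 + 0.6·27 + 0.2·14 = 20.2
CE = (20.2)² = 408.04

$408.04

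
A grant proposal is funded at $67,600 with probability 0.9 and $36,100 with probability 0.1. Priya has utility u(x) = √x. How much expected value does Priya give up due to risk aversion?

E[u] = 0.9·√67600 + 0.1·√36100 = 0.9·260 + 0.1·190 = 253
CE = (253)² = 64009
Risk premium = EV − CE = 64450 − 64009 = 441

$441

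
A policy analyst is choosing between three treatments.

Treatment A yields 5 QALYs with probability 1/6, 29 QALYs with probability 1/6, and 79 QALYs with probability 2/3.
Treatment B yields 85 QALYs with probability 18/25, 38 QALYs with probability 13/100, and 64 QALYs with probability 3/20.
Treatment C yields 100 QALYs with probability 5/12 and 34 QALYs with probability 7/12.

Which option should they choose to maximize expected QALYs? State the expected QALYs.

Treatment B (75.74 QALYs)

Treatment A = 1/6 × 5 + 1/6 × 29 + 2/3 × 79 = 0.8333 + 4.8333 + 52.6667 = 58.3333
Treatment B = 18/25 × 85 + 13/100 × 38 + 3/20 × 64 = 61.2 + 4.94 + 9.6 = 75.74
Treatment C = 5/12 × 100 + 7/12 × 34 = 41.6667 + 19.8333 = 61.5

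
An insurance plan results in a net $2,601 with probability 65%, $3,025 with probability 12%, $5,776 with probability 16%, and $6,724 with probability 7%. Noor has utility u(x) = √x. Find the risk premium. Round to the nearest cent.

$124.97

E[u] = 0.65·√2601 + 0.12·√3025 + 0.16·√5776 + 0.07·√6724 = 0.65·51 + 0.12·55 + 0.16·76 + 0.07·82 = 57.65
CE = (57.65)² = 3323.5225
Risk premium = EV − CE = 3448.49 − 3323.5225 = 124.9675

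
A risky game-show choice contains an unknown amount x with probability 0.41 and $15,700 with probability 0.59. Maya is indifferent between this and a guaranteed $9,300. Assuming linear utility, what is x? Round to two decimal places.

0.41·x + 0.59·15700 = 9300
0.41·x = 9300 − 9263 = 37
x = 37 / 0.41 = 90.2439

x = $90.24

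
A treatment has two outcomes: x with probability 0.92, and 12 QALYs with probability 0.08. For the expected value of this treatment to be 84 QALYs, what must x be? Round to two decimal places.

x = 90.26 QALYs

0.92·x + 0.08·12 = 84
0.92·x = 84 − 0.96 = 83.04
x = 83.04 / 0.92 = 90.2609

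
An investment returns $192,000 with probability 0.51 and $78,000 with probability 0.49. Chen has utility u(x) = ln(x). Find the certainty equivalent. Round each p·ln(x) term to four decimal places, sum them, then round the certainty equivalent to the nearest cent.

$123,488.09

E[u] = 0.51·ln(192000) + 0.49·ln(78000) = 6.2043 + 5.5196 = 11.7239
CE = e^11.7239 ≈ 123488.09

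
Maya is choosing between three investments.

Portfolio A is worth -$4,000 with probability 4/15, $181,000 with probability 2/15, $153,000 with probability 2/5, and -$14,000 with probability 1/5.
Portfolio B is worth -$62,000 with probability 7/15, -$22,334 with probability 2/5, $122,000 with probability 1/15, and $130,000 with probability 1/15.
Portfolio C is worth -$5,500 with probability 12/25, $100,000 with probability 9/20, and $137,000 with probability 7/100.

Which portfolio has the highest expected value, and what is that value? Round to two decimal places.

Portfolio A ($81,466.67)

Portfolio A = 4/15 × (-4000) + 2/15 × 181000 + 2/5 × 153000 + 1/5 × (-14000) = -1066.6667 + 24133.3333 + 61200 − 2800 = 81466.6667
Portfolio B = 7/15 × (-62000) + 2/5 × (-22334) + 1/15 × 122000 + 1/15 × 130000 = -28933.3333 − 8933.6 + 8133.3333 + 8666.6667 = -21066.9333
Portfolio C = 12/25 × (-5500) + 9/20 × 100000 + 7/100 × 137000 = -2640 + 45000 + 9590 = 51950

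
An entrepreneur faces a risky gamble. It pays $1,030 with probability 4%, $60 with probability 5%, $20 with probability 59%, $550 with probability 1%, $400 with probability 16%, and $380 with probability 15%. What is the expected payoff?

$182.50

EV = 0.04 × 1030 + 0.05 × 60 + 0.59 × 20 + 0.01 × 550 + 0.16 × 400 + 0.15 × 380 = 41.2 + 3 + 11.8 + 5.5 + 64 + 57 = 182.5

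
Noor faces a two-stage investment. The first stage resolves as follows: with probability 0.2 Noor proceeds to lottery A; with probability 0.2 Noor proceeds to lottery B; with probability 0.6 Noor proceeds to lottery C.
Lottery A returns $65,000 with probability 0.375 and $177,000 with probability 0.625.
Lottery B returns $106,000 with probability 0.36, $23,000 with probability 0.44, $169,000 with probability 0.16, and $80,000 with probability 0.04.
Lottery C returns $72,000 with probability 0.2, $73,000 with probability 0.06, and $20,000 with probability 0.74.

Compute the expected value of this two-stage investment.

$62,852

EV(A) = 0.375 × 65000 + 0.625 × 177000 = 24375 + 110625 = 135000
EV(B) = 0.36 × 106000 + 0.44 × 23000 + 0.16 × 169000 + 0.04 × 80000 = 38160 + 10120 + 27040 + 3200 = 78520
EV(C) = 0.2 × 72000 + 0.06 × 73000 + 0.74 × 20000 = 14400 + 4380 + 14800 = 33580
Overall = 0.2 × 135000 + 0.2 × 78520 + 0.6 × 33580 = 27000 + 15704 + 20148 = 62852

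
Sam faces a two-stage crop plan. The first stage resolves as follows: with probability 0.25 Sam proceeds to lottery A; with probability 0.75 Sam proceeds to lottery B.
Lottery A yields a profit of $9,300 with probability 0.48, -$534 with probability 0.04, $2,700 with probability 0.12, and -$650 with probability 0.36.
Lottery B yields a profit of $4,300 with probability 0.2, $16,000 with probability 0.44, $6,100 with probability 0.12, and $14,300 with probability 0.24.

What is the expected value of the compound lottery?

$10,181.16

EV(A) = 0.48 × 9300 + 0.04 × (-534) + 0.12 × 2700 + 0.36 × (-650) = 4464 − 21.36 + 324 − 234 = 4532.64
EV(B) = 0.2 × 4300 + 0.44 × 16000 + 0.12 × 6100 + 0.24 × 14300 = 860 + 7040 + 732 + 3432 = 12064
Overall = 0.25 × 4532.64 + 0.75 × 12064 = 1133.16 + 9048 = 10181.16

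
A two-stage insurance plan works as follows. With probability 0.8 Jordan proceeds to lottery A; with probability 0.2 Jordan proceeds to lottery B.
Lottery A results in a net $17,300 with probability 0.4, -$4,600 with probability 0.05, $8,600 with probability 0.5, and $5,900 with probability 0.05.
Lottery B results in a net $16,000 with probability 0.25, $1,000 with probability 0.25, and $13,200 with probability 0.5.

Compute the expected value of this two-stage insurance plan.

EV(A) = 0.4 × 17300 + 0.05 × (-4600) + 0.5 × 8600 + 0.05 × 5900 = 6920 − 230 + 4300 + 295 = 11285
EV(B) = 0.25 × 16000 + 0.25 × 1000 + 0.5 × 13200 = 4000 + 250 + 6600 = 10850
Overall = 0.8 × 11285 + 0.2 × 10850 = 9028 + 2170 = 11198

$11,198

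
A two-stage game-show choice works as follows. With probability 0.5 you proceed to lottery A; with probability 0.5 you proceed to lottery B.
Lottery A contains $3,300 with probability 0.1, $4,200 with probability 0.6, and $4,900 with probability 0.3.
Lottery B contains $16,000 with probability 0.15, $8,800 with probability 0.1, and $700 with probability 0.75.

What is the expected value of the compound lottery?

$4,062.50

EV(A) = 0.1 × 3300 + 0.6 × 4200 + 0.3 × 4900 = 330 + 2520 + 1470 = 4320
EV(B) = 0.15 × 16000 + 0.1 × 8800 + 0.75 × 700 = 2400 + 880 + 525 = 3805
Overall = 0.5 × 4320 + 0.5 × 3805 = 2160 + 1902.5 = 4062.5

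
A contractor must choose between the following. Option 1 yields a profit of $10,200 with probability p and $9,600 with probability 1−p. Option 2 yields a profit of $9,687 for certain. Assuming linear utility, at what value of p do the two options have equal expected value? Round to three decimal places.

p = 0.145

p·10200 + (1−p)·9600 = 9687
600p + 9600 = 9687
p = (9687 − 9600) / 600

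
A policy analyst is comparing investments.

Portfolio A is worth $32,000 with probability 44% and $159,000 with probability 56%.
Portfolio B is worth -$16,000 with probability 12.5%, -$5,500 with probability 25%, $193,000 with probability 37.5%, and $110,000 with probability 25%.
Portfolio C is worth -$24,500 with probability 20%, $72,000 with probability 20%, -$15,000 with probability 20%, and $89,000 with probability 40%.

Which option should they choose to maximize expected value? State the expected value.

Portfolio A ($103,120)

Portfolio A = 0.44 × 32000 + 0.56 × 159000 = 14080 + 89040 = 103120
Portfolio B = 0.125 × (-16000) + 0.25 × (-5500) + 0.375 × 193000 + 0.25 × 110000 = -2000 − 1375 + 72375 + 27500 = 96500
Portfolio C = 0.2 × (-24500) + 0.2 × 72000 + 0.2 × (-15000) + 0.4 × 89000 = -4900 + 14400 − 3000 + 35600 = 42100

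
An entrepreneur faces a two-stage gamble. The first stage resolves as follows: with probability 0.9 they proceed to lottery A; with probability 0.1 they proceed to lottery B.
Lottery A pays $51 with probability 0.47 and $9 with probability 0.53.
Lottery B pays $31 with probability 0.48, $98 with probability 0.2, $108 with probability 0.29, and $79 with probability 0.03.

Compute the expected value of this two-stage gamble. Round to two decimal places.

$32.68

EV(A) = 0.47 × 51 + 0.53 × 9 = 23.97 + 4.77 = 28.74
EV(B) = 0.48 × 31 + 0.2 × 98 + 0.29 × 108 + 0.03 × 79 = 14.88 + 19.6 + 31.32 + 2.37 = 68.17
Overall = 0.9 × 28.74 + 0.1 × 68.17 = 25.866 + 6.817 = 32.683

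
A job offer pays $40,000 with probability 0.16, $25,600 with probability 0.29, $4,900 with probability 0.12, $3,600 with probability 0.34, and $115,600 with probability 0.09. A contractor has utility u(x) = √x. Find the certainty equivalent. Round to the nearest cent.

$18,988.84

E[u] = 0.16·√40000 + 0.29·√25600 + 0.12·√4900 + 0.34·√3600 + 0.09·√115600 = 0.16·200 + 0.29·160 + 0.12·70 + 0.34·60 + 0.09·340 = 137.8
CE = (137.8)² = 18988.84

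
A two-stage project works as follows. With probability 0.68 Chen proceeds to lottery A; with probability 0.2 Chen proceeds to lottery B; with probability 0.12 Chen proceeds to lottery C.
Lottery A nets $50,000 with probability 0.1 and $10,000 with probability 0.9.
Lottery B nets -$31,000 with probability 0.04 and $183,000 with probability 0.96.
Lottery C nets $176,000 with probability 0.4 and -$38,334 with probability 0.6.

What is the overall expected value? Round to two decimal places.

EV(A) = 0.1 × 50000 + 0.9 × 10000 = 5000 + 9000 = 14000
EV(B) = 0.04 × (-31000) + 0.96 × 183000 = -1240 + 175680 = 174440
EV(C) = 0.4 × 176000 + 0.6 × (-38334) = 70400 − 23000.4 = 47399.6
Overall = 0.68 × 14000 + 0.2 × 174440 + 0.12 × 47399.6 = 9520 + 34888 + 5687.952 = 50095.952

$50,095.95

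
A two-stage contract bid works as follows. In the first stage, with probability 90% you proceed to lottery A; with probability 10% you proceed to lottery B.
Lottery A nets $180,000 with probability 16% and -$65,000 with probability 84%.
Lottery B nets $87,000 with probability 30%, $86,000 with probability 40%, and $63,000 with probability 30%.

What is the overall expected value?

EV(A) = 0.16 × 180000 + 0.84 × (-65000) = 28800 − 54600 = -25800
EV(B) = 0.3 × 87000 + 0.4 × 86000 + 0.3 × 63000 = 26100 + 34400 + 18900 = 79400
Overall = 0.9 × (-25800) + 0.1 × 79400 = -23220 + 7940 = -15280

-$15,280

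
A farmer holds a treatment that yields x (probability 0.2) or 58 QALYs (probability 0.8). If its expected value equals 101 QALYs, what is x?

0.2·x + 0.8·58 = 101
0.2·x = 101 − 46.4 = 54.6
x = 54.6 / 0.2 = 273

x = 273 QALYs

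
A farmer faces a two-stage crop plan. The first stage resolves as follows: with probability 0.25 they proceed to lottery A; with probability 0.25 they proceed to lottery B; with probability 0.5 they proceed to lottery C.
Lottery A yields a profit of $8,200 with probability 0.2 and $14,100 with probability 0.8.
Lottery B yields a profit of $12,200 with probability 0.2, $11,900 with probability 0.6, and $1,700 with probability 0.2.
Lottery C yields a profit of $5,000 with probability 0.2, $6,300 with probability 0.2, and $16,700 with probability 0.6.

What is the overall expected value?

$11,850

EV(A) = 0.2 × 8200 + 0.8 × 14100 = 1640 + 11280 = 12920
EV(B) = 0.2 × 12200 + 0.6 × 11900 + 0.2 × 1700 = 2440 + 7140 + 340 = 9920
EV(C) = 0.2 × 5000 + 0.2 × 6300 + 0.6 × 16700 = 1000 + 1260 + 10020 = 12280
Overall = 0.25 × 12920 + 0.25 × 9920 + 0.5 × 12280 = 3230 + 2480 + 6140 = 11850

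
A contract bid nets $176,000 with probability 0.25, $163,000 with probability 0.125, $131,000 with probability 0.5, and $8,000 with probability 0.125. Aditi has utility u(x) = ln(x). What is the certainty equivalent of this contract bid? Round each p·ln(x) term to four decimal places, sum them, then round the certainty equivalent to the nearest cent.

E[u] = 0.25·ln(176000) + 0.125·ln(163000) + 0.5·ln(131000) + 0.125·ln(8000) = 3.0196 + 1.5002 + 5.8915 + 1.1234 = 11.5347
CE = e^11.5347 ≈ 102201.33

$102,201.33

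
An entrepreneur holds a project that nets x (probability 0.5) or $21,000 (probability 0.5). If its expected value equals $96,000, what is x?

0.5·x + 0.5·21000 = 96000
0.5·x = 96000 − 10500 = 85500
x = 85500 / 0.5 = 171000

x = $171,000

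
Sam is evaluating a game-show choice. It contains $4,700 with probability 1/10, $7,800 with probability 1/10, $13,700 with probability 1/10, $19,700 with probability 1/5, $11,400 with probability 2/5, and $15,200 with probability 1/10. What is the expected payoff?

EV = 1/10 × 4700 + 1/10 × 7800 + 1/10 × 13700 + 1/5 × 19700 + 2/5 × 11400 + 1/10 × 15200 = 470 + 780 + 1370 + 3940 + 4560 + 1520 = 12640

$12,640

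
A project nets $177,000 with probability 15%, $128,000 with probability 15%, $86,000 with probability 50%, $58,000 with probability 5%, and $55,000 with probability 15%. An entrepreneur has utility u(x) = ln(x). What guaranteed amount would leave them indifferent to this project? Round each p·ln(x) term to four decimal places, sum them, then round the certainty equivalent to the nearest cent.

$93,283.64

E[u] = 0.15·ln(177000) + 0.15·ln(128000) + 0.5·ln(86000) + 0.05·ln(58000) + 0.15·ln(55000) = 1.8126 + 1.7640 + 5.6811 + 0.5484 + 1.6373 = 11.4434
CE = e^11.4434 ≈ 93283.64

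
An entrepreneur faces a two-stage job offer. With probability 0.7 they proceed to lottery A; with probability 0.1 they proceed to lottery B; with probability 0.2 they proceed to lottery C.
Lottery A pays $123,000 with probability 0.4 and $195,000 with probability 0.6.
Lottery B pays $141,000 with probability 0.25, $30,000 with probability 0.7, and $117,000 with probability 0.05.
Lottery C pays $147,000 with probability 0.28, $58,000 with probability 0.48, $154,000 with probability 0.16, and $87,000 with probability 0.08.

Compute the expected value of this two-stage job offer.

$142,670

EV(A) = 0.4 × 123000 + 0.6 × 195000 = 49200 + 117000 = 166200
EV(B) = 0.25 × 141000 + 0.7 × 30000 + 0.05 × 117000 = 35250 + 21000 + 5850 = 62100
EV(C) = 0.28 × 147000 + 0.48 × 58000 + 0.16 × 154000 + 0.08 × 87000 = 41160 + 27840 + 24640 + 6960 = 100600
Overall = 0.7 × 166200 + 0.1 × 62100 + 0.2 × 100600 = 116340 + 6210 + 20120 = 142670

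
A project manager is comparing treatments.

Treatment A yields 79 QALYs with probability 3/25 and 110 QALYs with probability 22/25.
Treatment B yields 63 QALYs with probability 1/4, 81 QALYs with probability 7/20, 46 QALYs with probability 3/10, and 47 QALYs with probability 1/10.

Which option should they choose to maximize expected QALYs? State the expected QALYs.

Treatment A (106.28 QALYs)

Treatment A = 3/25 × 79 + 22/25 × 110 = 9.48 + 96.8 = 106.28
Treatment B = 1/4 × 63 + 7/20 × 81 + 3/10 × 46 + 1/10 × 47 = 15.75 + 28.35 + 13.8 + 4.7 = 62.6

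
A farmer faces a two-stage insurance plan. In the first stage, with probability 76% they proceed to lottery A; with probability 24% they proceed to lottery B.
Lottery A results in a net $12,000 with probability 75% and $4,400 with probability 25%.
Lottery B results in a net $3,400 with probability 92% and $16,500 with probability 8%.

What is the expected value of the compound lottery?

EV(A) = 0.75 × 12000 + 0.25 × 4400 = 9000 + 1100 = 10100
EV(B) = 0.92 × 3400 + 0.08 × 16500 = 3128 + 1320 = 4448
Overall = 0.76 × 10100 + 0.24 × 4448 = 7676 + 1067.52 = 8743.52

$8,743.52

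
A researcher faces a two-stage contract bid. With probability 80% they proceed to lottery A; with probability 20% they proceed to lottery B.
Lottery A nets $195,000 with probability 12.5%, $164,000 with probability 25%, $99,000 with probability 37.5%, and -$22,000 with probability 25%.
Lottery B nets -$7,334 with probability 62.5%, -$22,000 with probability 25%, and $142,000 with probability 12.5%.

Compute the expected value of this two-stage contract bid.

$79,133.25

EV(A) = 0.125 × 195000 + 0.25 × 164000 + 0.375 × 99000 + 0.25 × (-22000) = 24375 + 41000 + 37125 − 5500 = 97000
EV(B) = 0.625 × (-7334) + 0.25 × (-22000) + 0.125 × 142000 = -4583.75 − 5500 + 17750 = 7666.25
Overall = 0.8 × 97000 + 0.2 × 7666.25 = 77600 + 1533.25 = 79133.25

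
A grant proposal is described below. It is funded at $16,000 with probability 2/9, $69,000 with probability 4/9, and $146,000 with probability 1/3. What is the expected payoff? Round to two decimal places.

EV = 2/9 × 16000 + 4/9 × 69000 + 1/3 × 146000 = 3555.5556 + 30666.6667 + 48666.6667 = 82888.8889

$82,888.89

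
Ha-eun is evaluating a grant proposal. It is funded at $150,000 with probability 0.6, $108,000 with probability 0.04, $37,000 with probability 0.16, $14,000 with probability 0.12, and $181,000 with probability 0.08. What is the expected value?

$116,400

EV = 0.6 × 150000 + 0.04 × 108000 + 0.16 × 37000 + 0.12 × 14000 + 0.08 × 181000 = 90000 + 4320 + 5920 + 1680 + 14480 = 116400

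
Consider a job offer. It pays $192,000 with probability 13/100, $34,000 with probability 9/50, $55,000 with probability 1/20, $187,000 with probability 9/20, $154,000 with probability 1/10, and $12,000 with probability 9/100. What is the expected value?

$134,460

EV = 13/100 × 192000 + 9/50 × 34000 + 1/20 × 55000 + 9/20 × 187000 + 1/10 × 154000 + 9/100 × 12000 = 24960 + 6120 + 2750 + 84150 + 15400 + 1080 = 134460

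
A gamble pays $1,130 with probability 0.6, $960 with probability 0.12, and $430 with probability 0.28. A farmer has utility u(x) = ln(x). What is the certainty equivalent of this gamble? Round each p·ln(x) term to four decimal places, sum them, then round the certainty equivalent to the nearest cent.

$845.48

E[u] = 0.6·ln(1130) + 0.12·ln(960) + 0.28·ln(430) = 4.2180 + 0.8240 + 1.6979 = 6.7399
CE = e^6.7399 ≈ 845.48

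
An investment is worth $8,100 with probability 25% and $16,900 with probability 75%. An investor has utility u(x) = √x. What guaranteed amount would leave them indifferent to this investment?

$14,400

E[u] = 0.25·√8100 + 0.75·√16900 = 0.25·90 + 0.75·130 = 120
CE = (120)² = 14400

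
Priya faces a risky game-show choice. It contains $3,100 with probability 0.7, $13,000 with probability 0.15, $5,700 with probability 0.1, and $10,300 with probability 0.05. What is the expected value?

EV = 0.7 × 3100 + 0.15 × 13000 + 0.1 × 5700 + 0.05 × 10300 = 2170 + 1950 + 570 + 515 = 5205

$5,205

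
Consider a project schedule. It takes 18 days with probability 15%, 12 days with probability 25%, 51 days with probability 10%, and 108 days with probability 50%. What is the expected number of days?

64.8 days

EV = 0.15 × 18 + 0.25 × 12 + 0.1 × 51 + 0.5 × 108 = 2.7 + 3 + 5.1 + 54 = 64.8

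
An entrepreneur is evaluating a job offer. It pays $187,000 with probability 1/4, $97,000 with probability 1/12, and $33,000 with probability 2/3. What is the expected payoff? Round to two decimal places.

$76,833.33

EV = 1/4 × 187000 + 1/12 × 97000 + 2/3 × 33000 = 46750 + 8083.3333 + 22000 = 76833.3333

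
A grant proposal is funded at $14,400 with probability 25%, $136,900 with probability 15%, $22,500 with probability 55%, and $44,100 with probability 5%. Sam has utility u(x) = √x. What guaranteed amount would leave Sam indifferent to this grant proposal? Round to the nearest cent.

E[u] = 0.25·√14400 + 0.15·√136900 + 0.55·√22500 + 0.05·√44100 = 0.25·120 + 0.15·370 + 0.55·150 + 0.05·210 = 178.5
CE = (178.5)² = 31862.25

$31,862.25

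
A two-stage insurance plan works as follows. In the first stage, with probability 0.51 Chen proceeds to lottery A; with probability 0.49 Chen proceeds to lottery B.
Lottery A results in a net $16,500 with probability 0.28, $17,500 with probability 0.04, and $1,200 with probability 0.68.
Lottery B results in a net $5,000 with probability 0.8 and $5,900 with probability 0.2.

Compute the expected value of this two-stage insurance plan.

$5,667.56

EV(A) = 0.28 × 16500 + 0.04 × 17500 + 0.68 × 1200 = 4620 + 700 + 816 = 6136
EV(B) = 0.8 × 5000 + 0.2 × 5900 = 4000 + 1180 = 5180
Overall = 0.51 × 6136 + 0.49 × 5180 = 3129.36 + 2538.2 = 5667.56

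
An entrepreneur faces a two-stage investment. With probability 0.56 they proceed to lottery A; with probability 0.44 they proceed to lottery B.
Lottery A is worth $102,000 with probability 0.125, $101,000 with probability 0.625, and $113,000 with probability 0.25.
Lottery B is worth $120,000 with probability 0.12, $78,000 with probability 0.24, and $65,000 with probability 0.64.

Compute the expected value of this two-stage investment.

EV(A) = 0.125 × 102000 + 0.625 × 101000 + 0.25 × 113000 = 12750 + 63125 + 28250 = 104125
EV(B) = 0.12 × 120000 + 0.24 × 78000 + 0.64 × 65000 = 14400 + 18720 + 41600 = 74720
Overall = 0.56 × 104125 + 0.44 × 74720 = 58310 + 32876.8 = 91186.8

$91,186.80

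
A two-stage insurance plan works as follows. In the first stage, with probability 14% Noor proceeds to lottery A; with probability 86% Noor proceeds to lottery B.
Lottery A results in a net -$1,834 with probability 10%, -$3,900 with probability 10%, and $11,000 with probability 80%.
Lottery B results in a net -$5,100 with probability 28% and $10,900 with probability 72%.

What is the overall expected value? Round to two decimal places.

$6,672.92

EV(A) = 0.1 × (-1834) + 0.1 × (-3900) + 0.8 × 11000 = -183.4 − 390 + 8800 = 8226.6
EV(B) = 0.28 × (-5100) + 0.72 × 10900 = -1428 + 7848 = 6420
Overall = 0.14 × 8226.6 + 0.86 × 6420 = 1151.724 + 5521.2 = 6672.924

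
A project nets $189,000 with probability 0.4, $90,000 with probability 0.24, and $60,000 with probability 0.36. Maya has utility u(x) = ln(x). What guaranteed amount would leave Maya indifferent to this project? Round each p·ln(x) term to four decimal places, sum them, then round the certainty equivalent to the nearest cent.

E[u] = 0.4·ln(189000) + 0.24·ln(90000) + 0.36·ln(60000) = 4.8598 + 2.7378 + 3.9608 = 11.5584
CE = e^11.5584 ≈ 104652.44

$104,652.44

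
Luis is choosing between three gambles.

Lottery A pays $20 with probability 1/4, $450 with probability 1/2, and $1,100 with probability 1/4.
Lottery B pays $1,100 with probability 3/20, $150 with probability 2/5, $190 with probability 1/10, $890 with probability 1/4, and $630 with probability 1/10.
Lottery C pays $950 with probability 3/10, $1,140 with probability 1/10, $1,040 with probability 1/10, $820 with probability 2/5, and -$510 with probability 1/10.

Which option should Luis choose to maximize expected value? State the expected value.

Lottery C ($780)

Lottery A = 1/4 × 20 + 1/2 × 450 + 1/4 × 1100 = 5 + 225 + 275 = 505
Lottery B = 3/20 × 1100 + 2/5 × 150 + 1/10 × 190 + 1/4 × 890 + 1/10 × 630 = 165 + 60 + 19 + 222.5 + 63 = 529.5
Lottery C = 3/10 × 950 + 1/10 × 1140 + 1/10 × 1040 + 2/5 × 820 + 1/10 × (-510) = 285 + 114 + 104 + 328 − 51 = 780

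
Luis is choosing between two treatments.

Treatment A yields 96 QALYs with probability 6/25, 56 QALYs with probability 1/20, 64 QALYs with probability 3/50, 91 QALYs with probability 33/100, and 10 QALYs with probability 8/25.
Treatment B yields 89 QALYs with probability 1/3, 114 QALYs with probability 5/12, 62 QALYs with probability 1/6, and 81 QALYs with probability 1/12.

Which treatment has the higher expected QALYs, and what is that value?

Treatment B (94.25 QALYs)

Treatment A = 6/25 × 96 + 1/20 × 56 + 3/50 × 64 + 33/100 × 91 + 8/25 × 10 = 23.04 + 2.8 + 3.84 + 30.03 + 3.2 = 62.91
Treatment B = 1/3 × 89 + 5/12 × 114 + 1/6 × 62 + 1/12 × 81 = 29.6667 + 47.5 + 10.3333 + 6.75 = 94.25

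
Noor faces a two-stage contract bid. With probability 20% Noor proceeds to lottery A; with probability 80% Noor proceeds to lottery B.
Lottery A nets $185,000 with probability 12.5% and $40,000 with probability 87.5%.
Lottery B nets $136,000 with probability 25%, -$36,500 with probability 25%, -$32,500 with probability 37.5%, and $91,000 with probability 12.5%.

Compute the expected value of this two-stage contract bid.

$30,875

EV(A) = 0.125 × 185000 + 0.875 × 40000 = 23125 + 35000 = 58125
EV(B) = 0.25 × 136000 + 0.25 × (-36500) + 0.375 × (-32500) + 0.125 × 91000 = 34000 − 9125 − 12187.5 + 11375 = 24062.5
Overall = 0.2 × 58125 + 0.8 × 24062.5 = 11625 + 19250 = 30875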